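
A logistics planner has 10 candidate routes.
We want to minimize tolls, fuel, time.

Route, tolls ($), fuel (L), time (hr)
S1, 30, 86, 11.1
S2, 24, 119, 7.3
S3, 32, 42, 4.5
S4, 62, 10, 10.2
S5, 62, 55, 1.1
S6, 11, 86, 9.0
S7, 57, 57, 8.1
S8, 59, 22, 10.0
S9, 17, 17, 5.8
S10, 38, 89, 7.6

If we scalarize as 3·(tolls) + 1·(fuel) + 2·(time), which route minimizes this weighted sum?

S1: 3·30 + 1·86 + 2·11.1 = 198.2
S2: 3·24 + 1·119 + 2·7.3 = 205.6
S3: 3·32 + 1·42 + 2·4.5 = 147.0
S4: 3·62 + 1·10 + 2·10.2 = 216.4
S5: 3·62 + 1·55 + 2·1.1 = 243.2
S6: 3·11 + 1·86 + 2·9.0 = 137.0
S7: 3·57 + 1·57 + 2·8.1 = 244.2
S8: 3·59 + 1·22 + 2·10.0 = 219.0
S9: 3·17 + 1·17 + 2·5.8 = 79.6
S10: 3·38 + 1·89 + 2·7.6 = 218.2
Lowest: S9 at 79.6.

S9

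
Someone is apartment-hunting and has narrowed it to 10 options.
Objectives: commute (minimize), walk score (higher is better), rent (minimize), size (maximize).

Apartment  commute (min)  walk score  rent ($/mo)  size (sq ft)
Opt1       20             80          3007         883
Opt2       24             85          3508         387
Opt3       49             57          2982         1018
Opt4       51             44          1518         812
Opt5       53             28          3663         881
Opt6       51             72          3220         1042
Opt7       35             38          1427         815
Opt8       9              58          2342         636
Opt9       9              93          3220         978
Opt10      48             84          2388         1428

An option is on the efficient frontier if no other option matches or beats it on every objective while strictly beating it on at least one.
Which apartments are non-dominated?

Opt1, Opt4, Opt7, Opt8, Opt9, Opt10

Opt1: not dominated.
Opt2: dominated by Opt9 (commute 9≤24, walk score 93≥85, rent 3220≤3508, size 978≥387).
Opt3: dominated by Opt10 (commute 48≤49, walk score 84≥57, rent 2388≤2982, size 1428≥1018).
Opt4: not dominated.
Opt5: dominated by Opt1 (commute 20≤53, walk score 80≥28, rent 3007≤3663, size 883≥881).
Opt6: dominated by Opt10 (commute 48≤51, walk score 84≥72, rent 2388≤3220, size 1428≥1042).
Opt7: not dominated (best rent).
Opt8: not dominated.
Opt9: not dominated (best walk score).
Opt10: not dominated (best size).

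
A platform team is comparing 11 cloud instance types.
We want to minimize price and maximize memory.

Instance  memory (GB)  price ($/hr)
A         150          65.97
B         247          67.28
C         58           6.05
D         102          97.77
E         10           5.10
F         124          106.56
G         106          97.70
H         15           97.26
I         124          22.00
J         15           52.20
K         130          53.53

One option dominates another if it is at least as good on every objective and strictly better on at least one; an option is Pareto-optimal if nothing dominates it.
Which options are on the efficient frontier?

A: not dominated.
B: not dominated (best memory).
C: not dominated.
D: dominated by A (memory 150≥102, price 65.97≤97.77).
E: not dominated (best price).
F: dominated by A (memory 150≥124, price 65.97≤106.56).
G: dominated by A (memory 150≥106, price 65.97≤97.70).
H: dominated by A (memory 150≥15, price 65.97≤97.26).
I: not dominated.
J: dominated by C (memory 58≥15, price 6.05≤52.20).
K: not dominated.

A, B, C, E, I, K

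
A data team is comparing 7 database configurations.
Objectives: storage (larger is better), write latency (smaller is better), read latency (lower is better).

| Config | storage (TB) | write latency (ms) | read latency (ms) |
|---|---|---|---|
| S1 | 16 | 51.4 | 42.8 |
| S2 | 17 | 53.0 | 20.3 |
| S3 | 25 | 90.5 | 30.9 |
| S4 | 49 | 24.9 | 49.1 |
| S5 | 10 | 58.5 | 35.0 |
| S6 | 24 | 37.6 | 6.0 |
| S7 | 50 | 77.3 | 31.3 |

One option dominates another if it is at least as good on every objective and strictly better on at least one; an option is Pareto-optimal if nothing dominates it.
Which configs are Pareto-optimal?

S3, S4, S6, S7

S1: dominated by S6 (storage 24≥16, write latency 37.6≤51.4, read latency 6.0≤42.8).
S2: dominated by S6 (storage 24≥17, write latency 37.6≤53.0, read latency 6.0≤20.3).
S3: not dominated.
S4: not dominated (best write latency).
S5: dominated by S2 (storage 17≥10, write latency 53.0≤58.5, read latency 20.3≤35.0).
S6: not dominated (best read latency).
S7: not dominated (best storage).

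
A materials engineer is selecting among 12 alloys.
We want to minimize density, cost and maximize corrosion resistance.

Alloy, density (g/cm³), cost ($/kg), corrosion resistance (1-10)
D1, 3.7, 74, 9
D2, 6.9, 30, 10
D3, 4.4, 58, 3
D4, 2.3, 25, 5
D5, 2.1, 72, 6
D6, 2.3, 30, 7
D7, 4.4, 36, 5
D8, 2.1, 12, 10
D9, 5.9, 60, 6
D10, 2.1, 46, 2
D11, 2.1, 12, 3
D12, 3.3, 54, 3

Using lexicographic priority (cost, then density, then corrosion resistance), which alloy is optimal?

D8

First minimize cost: best is 12, kept {D8, D11}.
Then minimize density: best is 2.1, kept {D8, D11}.
Then maximize corrosion resistance: best is 10, kept {D8}.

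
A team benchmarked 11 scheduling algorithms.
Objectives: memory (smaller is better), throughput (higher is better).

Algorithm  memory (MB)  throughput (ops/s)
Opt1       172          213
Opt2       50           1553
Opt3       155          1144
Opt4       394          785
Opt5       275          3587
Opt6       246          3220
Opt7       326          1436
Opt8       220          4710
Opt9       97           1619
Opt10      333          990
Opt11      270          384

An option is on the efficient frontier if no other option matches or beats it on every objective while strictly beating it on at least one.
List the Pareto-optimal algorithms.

Opt1: dominated by Opt2 (memory 50≤172, throughput 1553≥213).
Opt2: not dominated (best memory).
Opt3: dominated by Opt2 (memory 50≤155, throughput 1553≥1144).
Opt4: dominated by Opt2 (memory 50≤394, throughput 1553≥785).
Opt5: dominated by Opt8 (memory 220≤275, throughput 4710≥3587).
Opt6: dominated by Opt8 (memory 220≤246, throughput 4710≥3220).
Opt7: dominated by Opt2 (memory 50≤326, throughput 1553≥1436).
Opt8: not dominated (best throughput).
Opt9: not dominated.
Opt10: dominated by Opt2 (memory 50≤333, throughput 1553≥990).
Opt11: dominated by Opt2 (memory 50≤270, throughput 1553≥384).

Opt2, Opt8, Opt9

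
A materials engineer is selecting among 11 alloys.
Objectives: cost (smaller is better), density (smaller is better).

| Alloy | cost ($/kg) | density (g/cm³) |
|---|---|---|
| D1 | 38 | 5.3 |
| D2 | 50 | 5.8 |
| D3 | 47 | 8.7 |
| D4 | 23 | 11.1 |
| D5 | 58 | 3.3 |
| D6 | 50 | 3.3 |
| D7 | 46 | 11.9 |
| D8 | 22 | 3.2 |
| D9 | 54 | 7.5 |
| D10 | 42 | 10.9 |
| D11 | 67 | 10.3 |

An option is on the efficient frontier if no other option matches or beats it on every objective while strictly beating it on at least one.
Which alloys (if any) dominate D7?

D1, D4, D8, D10

D1: cost 38≤46, density 5.3≤11.9 — dominates D7.
D4: cost 23≤46, density 11.1≤11.9 — dominates D7.
D8: cost 22≤46, density 3.2≤11.9 — dominates D7.
D10: cost 42≤46, density 10.9≤11.9 — dominates D7.
Others (D2, D3, D5, D6, D9, D11) are each worse than D7 on at least one objective.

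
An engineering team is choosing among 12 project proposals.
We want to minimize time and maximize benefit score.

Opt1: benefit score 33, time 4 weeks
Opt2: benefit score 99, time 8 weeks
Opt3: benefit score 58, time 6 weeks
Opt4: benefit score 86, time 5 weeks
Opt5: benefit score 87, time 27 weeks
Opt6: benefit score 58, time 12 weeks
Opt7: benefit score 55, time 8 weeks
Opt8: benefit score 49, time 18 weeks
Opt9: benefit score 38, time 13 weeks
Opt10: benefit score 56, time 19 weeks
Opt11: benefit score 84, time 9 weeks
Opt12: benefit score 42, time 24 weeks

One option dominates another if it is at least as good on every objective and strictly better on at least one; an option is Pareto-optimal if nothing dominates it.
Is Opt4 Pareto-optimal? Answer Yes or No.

Opt1: worse on benefit score (33 vs 86).
Opt2: worse on time (8 vs 5).
Opt3: worse on benefit score (58 vs 86).
Opt5: worse on time (27 vs 5).
Opt6: worse on benefit score (58 vs 86).
Opt7: worse on benefit score (55 vs 86).
Opt8: worse on benefit score (49 vs 86).
Opt9: worse on benefit score (38 vs 86).
Opt10: worse on benefit score (56 vs 86).
Opt11: worse on benefit score (84 vs 86).
Opt12: worse on benefit score (42 vs 86).
No option is at least as good as Opt4 on every objective and strictly better on one.

Yes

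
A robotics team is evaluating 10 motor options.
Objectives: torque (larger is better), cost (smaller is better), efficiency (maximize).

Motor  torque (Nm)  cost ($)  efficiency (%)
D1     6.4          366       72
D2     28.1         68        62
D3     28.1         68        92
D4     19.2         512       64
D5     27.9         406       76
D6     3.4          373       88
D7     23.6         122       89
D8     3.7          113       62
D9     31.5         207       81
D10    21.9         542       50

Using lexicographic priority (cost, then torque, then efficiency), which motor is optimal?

First minimize cost: best is 68, kept {D2, D3}.
Then maximize torque: best is 28.1, kept {D2, D3}.
Then maximize efficiency: best is 92, kept {D3}.

D3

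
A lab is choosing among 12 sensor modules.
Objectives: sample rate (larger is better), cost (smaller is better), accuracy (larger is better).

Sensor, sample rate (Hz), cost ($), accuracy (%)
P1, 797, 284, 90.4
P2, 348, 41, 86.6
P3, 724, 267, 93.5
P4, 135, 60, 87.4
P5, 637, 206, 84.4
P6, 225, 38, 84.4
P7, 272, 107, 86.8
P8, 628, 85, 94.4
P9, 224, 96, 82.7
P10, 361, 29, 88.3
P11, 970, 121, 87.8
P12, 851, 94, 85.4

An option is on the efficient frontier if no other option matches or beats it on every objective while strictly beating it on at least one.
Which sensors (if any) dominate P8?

none

P1: worse on cost (284 vs 85).
P2: worse on sample rate (348 vs 628).
P3: worse on cost (267 vs 85).
P4: worse on sample rate (135 vs 628).
P5: worse on cost (206 vs 85).
P6: worse on sample rate (225 vs 628).
P7: worse on sample rate (272 vs 628).
P9: worse on sample rate (224 vs 628).
P10: worse on sample rate (361 vs 628).
P11: worse on cost (121 vs 85).
P12: worse on cost (94 vs 85).
No option dominates P8.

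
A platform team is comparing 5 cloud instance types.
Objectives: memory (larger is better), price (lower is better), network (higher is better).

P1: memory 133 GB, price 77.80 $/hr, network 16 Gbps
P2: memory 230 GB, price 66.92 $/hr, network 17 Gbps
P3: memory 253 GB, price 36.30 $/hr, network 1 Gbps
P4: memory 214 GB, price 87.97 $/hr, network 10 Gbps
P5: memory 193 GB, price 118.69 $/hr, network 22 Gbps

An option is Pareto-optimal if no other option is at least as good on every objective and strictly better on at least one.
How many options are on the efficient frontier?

3

P1: dominated by P2 (memory 230≥133, price 66.92≤77.80, network 17≥16).
P2: not dominated.
P3: not dominated (best memory).
P4: dominated by P2 (memory 230≥214, price 66.92≤87.97, network 17≥10).
P5: not dominated (best network).
Pareto-optimal: P2, P3, P5 → 3.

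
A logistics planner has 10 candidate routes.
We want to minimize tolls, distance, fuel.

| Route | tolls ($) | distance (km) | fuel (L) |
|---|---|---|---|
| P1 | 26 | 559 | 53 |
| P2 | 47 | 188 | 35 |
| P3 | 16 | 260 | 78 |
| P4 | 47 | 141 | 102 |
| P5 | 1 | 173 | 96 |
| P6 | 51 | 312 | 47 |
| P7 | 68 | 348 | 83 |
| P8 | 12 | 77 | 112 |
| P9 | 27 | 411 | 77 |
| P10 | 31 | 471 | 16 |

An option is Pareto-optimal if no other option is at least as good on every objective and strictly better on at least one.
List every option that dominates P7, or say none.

P2, P3, P6

P2: tolls 47≤68, distance 188≤348, fuel 35≤83 — dominates P7.
P3: tolls 16≤68, distance 260≤348, fuel 78≤83 — dominates P7.
P6: tolls 51≤68, distance 312≤348, fuel 47≤83 — dominates P7.
Others (P1, P4, P5, P8, P9, P10) are each worse than P7 on at least one objective.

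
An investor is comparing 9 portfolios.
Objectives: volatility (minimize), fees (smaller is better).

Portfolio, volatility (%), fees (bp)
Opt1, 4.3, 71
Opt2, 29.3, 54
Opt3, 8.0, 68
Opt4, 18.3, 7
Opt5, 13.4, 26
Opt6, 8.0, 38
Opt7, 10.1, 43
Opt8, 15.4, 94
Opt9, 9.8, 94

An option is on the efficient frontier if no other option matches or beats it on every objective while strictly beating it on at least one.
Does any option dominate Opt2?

Opt4 vs Opt2: volatility 18.3≤29.3, fees 7≤54 — Opt4 is at least as good on every objective and strictly better on at least one, so Opt4 dominates Opt2.

Yes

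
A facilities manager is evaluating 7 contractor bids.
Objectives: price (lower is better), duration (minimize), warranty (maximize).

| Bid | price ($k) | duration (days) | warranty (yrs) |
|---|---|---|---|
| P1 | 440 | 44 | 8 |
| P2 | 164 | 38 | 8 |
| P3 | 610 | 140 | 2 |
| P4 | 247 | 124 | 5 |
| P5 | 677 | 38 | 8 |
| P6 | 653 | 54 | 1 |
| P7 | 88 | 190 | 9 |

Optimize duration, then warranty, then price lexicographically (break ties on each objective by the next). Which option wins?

P2

First minimize duration: best is 38, kept {P2, P5}.
Then maximize warranty: best is 8, kept {P2, P5}.
Then minimize price: best is 164, kept {P2}.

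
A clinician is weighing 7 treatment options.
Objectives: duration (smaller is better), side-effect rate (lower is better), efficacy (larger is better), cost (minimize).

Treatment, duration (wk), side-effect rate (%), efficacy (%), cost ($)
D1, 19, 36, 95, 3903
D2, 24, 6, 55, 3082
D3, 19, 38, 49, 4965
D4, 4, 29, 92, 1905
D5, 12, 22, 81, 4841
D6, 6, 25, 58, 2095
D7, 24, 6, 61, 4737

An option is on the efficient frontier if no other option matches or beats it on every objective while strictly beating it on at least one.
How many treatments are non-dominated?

6

D1: not dominated (best efficacy).
D2: not dominated.
D3: dominated by D1 (duration 19≤19, side-effect rate 36≤38, efficacy 95≥49, cost 3903≤4965).
D4: not dominated (best duration).
D5: not dominated.
D6: not dominated.
D7: not dominated.
Pareto-optimal: D1, D2, D4, D5, D6, D7 → 6.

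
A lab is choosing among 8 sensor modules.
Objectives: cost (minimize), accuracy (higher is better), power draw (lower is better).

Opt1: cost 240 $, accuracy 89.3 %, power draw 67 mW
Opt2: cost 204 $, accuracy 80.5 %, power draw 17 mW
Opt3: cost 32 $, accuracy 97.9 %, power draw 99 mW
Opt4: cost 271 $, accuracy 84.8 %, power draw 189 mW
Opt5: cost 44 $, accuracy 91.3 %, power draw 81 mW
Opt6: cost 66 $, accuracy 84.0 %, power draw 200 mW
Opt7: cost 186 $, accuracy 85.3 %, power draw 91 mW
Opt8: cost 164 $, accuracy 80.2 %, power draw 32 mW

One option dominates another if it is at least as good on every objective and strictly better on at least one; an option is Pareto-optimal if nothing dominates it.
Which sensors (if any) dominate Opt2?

none

Opt1: worse on cost (240 vs 204).
Opt3: worse on power draw (99 vs 17).
Opt4: worse on cost (271 vs 204).
Opt5: worse on power draw (81 vs 17).
Opt6: worse on power draw (200 vs 17).
Opt7: worse on power draw (91 vs 17).
Opt8: worse on accuracy (80.2 vs 80.5).
No option dominates Opt2.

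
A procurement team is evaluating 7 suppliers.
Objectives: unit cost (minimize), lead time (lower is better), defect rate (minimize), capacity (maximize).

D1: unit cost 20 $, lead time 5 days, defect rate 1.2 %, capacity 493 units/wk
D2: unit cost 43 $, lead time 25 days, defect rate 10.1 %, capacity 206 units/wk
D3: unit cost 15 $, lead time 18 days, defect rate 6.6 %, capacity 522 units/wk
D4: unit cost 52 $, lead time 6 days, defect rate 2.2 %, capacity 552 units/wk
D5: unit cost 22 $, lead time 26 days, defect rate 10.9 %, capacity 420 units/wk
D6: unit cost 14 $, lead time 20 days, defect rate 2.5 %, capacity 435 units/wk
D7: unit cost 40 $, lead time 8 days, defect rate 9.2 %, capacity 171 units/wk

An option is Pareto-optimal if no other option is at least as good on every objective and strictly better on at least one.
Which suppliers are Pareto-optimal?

D1: not dominated (best lead time).
D2: dominated by D1 (unit cost 20≤43, lead time 5≤25, defect rate 1.2≤10.1, capacity 493≥206).
D3: not dominated.
D4: not dominated (best capacity).
D5: dominated by D1 (unit cost 20≤22, lead time 5≤26, defect rate 1.2≤10.9, capacity 493≥420).
D6: not dominated (best unit cost).
D7: dominated by D1 (unit cost 20≤40, lead time 5≤8, defect rate 1.2≤9.2, capacity 493≥171).

D1, D3, D4, D6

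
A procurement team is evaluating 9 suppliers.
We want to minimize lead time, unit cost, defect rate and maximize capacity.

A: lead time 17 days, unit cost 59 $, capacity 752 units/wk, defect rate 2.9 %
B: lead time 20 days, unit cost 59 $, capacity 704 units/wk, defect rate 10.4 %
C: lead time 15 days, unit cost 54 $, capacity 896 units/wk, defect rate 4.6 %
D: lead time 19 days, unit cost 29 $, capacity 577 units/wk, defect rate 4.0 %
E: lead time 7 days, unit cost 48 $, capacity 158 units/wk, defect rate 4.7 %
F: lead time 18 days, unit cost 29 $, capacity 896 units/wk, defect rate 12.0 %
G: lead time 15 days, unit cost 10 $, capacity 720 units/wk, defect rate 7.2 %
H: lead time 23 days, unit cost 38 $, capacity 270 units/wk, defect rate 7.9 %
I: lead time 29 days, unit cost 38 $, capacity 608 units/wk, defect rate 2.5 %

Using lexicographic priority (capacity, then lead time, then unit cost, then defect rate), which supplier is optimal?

First maximize capacity: best is 896, kept {C, F}.
Then minimize lead time: best is 15, kept {C}.

C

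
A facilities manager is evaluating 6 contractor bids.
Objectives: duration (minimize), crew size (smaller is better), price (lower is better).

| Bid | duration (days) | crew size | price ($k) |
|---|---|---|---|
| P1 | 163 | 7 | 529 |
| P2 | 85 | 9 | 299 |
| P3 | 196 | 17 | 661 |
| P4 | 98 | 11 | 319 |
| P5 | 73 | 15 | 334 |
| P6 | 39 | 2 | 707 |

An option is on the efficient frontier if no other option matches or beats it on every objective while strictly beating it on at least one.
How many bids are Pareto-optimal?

4

P1: not dominated.
P2: not dominated (best price).
P3: dominated by P1 (duration 163≤196, crew size 7≤17, price 529≤661).
P4: dominated by P2 (duration 85≤98, crew size 9≤11, price 299≤319).
P5: not dominated.
P6: not dominated (best duration).
Pareto-optimal: P1, P2, P5, P6 → 4.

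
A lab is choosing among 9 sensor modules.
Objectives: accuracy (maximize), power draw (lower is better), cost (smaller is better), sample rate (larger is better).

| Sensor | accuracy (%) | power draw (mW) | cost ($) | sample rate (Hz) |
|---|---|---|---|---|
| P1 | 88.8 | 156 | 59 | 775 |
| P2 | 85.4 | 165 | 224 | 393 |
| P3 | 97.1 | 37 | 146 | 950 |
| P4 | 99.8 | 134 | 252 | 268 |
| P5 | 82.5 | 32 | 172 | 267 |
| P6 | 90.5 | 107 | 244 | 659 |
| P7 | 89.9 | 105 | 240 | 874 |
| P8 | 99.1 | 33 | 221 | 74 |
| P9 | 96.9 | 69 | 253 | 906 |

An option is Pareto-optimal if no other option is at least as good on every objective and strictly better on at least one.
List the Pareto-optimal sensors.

P1, P3, P4, P5, P8

P1: not dominated (best cost).
P2: dominated by P1 (accuracy 88.8≥85.4, power draw 156≤165, cost 59≤224, sample rate 775≥393).
P3: not dominated (best sample rate).
P4: not dominated (best accuracy).
P5: not dominated (best power draw).
P6: dominated by P3 (accuracy 97.1≥90.5, power draw 37≤107, cost 146≤244, sample rate 950≥659).
P7: dominated by P3 (accuracy 97.1≥89.9, power draw 37≤105, cost 146≤240, sample rate 950≥874).
P8: not dominated.
P9: dominated by P3 (accuracy 97.1≥96.9, power draw 37≤69, cost 146≤253, sample rate 950≥906).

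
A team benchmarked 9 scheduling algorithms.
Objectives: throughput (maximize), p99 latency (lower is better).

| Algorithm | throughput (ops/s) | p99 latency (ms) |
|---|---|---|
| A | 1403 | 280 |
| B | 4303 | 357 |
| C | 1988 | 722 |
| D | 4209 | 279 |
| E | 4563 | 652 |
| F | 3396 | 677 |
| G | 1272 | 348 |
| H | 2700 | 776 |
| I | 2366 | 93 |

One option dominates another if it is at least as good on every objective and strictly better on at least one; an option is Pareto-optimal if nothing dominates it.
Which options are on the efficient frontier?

B, D, E, I

A: dominated by D (throughput 4209≥1403, p99 latency 279≤280).
B: not dominated.
C: dominated by B (throughput 4303≥1988, p99 latency 357≤722).
D: not dominated.
E: not dominated (best throughput).
F: dominated by B (throughput 4303≥3396, p99 latency 357≤677).
G: dominated by A (throughput 1403≥1272, p99 latency 280≤348).
H: dominated by B (throughput 4303≥2700, p99 latency 357≤776).
I: not dominated (best p99 latency).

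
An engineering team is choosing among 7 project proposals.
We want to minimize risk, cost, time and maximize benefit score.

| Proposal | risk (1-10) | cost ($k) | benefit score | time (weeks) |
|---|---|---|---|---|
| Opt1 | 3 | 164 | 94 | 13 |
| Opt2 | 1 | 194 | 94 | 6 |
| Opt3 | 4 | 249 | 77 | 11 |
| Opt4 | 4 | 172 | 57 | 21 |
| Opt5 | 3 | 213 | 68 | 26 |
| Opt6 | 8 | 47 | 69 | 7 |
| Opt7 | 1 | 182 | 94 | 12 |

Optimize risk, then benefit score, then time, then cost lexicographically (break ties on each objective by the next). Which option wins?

First minimize risk: best is 1, kept {Opt2, Opt7}.
Then maximize benefit score: best is 94, kept {Opt2, Opt7}.
Then minimize time: best is 6, kept {Opt2}.

Opt2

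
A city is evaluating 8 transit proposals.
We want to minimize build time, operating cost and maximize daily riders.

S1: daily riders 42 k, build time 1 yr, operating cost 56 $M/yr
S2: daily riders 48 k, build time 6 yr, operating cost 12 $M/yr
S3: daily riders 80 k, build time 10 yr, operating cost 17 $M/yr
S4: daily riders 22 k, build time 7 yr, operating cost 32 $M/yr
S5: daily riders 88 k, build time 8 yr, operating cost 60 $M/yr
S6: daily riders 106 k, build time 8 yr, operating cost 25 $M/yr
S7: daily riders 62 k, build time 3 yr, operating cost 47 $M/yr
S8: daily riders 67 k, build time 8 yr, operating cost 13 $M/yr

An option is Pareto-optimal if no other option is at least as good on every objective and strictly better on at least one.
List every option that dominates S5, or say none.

S6

S6: daily riders 106≥88, build time 8≤8, operating cost 25≤60 — dominates S5.
Others (S1, S2, S3, S4, S7, S8) are each worse than S5 on at least one objective.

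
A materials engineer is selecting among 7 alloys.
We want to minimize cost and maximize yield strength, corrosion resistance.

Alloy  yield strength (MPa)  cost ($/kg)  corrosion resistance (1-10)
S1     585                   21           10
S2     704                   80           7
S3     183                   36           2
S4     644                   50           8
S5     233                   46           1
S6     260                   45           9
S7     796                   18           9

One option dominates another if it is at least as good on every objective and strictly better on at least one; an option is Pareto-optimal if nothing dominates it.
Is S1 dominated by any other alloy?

No

S2: worse on cost (80 vs 21).
S3: worse on yield strength (183 vs 585).
S4: worse on cost (50 vs 21).
S5: worse on yield strength (233 vs 585).
S6: worse on yield strength (260 vs 585).
S7: worse on corrosion resistance (9 vs 10).
No option is at least as good as S1 on every objective and strictly better on one.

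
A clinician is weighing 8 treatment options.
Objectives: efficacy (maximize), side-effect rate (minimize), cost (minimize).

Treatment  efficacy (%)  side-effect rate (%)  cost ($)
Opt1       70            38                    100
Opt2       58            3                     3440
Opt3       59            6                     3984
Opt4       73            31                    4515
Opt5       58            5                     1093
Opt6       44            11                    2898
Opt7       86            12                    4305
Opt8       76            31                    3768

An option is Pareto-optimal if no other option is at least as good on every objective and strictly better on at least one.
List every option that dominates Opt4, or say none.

Opt7, Opt8

Opt7: efficacy 86≥73, side-effect rate 12≤31, cost 4305≤4515 — dominates Opt4.
Opt8: efficacy 76≥73, side-effect rate 31≤31, cost 3768≤4515 — dominates Opt4.
Others (Opt1, Opt2, Opt3, Opt5, Opt6) are each worse than Opt4 on at least one objective.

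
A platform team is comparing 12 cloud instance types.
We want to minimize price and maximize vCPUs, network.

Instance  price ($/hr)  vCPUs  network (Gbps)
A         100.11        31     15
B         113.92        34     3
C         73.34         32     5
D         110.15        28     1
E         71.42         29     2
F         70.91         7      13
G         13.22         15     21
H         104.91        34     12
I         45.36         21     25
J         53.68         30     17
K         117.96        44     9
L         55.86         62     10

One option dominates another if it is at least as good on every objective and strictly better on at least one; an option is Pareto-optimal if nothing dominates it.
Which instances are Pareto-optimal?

A, G, H, I, J, L

A: not dominated.
B: dominated by H (price 104.91≤113.92, vCPUs 34≥34, network 12≥3).
C: dominated by L (price 55.86≤73.34, vCPUs 62≥32, network 10≥5).
D: dominated by A (price 100.11≤110.15, vCPUs 31≥28, network 15≥1).
E: dominated by J (price 53.68≤71.42, vCPUs 30≥29, network 17≥2).
F: dominated by G (price 13.22≤70.91, vCPUs 15≥7, network 21≥13).
G: not dominated (best price).
H: not dominated.
I: not dominated (best network).
J: not dominated.
K: dominated by L (price 55.86≤117.96, vCPUs 62≥44, network 10≥9).
L: not dominated (best vCPUs).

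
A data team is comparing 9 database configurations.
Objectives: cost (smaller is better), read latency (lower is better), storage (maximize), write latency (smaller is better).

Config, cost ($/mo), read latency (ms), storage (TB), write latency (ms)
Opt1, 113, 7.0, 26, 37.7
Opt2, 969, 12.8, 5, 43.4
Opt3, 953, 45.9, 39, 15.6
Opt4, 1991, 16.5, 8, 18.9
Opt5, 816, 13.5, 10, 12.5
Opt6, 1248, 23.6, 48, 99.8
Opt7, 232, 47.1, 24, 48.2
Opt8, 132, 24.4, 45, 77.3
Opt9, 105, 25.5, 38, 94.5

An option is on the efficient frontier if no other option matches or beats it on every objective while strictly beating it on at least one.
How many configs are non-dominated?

Opt1: not dominated (best read latency).
Opt2: dominated by Opt1 (cost 113≤969, read latency 7.0≤12.8, storage 26≥5, write latency 37.7≤43.4).
Opt3: not dominated.
Opt4: dominated by Opt5 (cost 816≤1991, read latency 13.5≤16.5, storage 10≥8, write latency 12.5≤18.9).
Opt5: not dominated (best write latency).
Opt6: not dominated (best storage).
Opt7: dominated by Opt1 (cost 113≤232, read latency 7.0≤47.1, storage 26≥24, write latency 37.7≤48.2).
Opt8: not dominated.
Opt9: not dominated (best cost).
Pareto-optimal: Opt1, Opt3, Opt5, Opt6, Opt8, Opt9 → 6.

6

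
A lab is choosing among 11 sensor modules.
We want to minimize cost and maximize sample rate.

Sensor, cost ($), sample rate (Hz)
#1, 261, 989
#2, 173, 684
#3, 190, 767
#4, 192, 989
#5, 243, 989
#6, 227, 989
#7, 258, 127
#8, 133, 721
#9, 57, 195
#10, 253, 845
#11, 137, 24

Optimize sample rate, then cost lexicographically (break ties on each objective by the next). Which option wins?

First maximize sample rate: best is 989, kept {#1, #4, #5, #6}.
Then minimize cost: best is 192, kept {#4}.

#4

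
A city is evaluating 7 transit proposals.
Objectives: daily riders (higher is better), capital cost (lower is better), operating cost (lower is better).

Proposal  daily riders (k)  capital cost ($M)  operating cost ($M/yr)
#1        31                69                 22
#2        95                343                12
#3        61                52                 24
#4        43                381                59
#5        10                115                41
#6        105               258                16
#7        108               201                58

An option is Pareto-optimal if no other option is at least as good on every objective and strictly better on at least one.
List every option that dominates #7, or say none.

#1: worse on daily riders (31 vs 108).
#2: worse on daily riders (95 vs 108).
#3: worse on daily riders (61 vs 108).
#4: worse on daily riders (43 vs 108).
#5: worse on daily riders (10 vs 108).
#6: worse on daily riders (105 vs 108).
No option dominates #7.

none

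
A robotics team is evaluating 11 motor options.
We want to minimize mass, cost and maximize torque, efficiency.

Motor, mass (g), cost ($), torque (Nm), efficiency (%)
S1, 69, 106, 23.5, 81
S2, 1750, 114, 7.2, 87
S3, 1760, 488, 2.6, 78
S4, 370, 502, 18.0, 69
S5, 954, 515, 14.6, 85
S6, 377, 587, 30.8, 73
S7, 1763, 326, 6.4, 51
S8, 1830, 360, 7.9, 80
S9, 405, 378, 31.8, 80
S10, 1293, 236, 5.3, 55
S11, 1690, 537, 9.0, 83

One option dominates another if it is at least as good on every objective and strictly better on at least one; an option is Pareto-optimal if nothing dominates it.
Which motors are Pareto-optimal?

S1: not dominated (best mass).
S2: not dominated (best efficiency).
S3: dominated by S1 (mass 69≤1760, cost 106≤488, torque 23.5≥2.6, efficiency 81≥78).
S4: dominated by S1 (mass 69≤370, cost 106≤502, torque 23.5≥18.0, efficiency 81≥69).
S5: not dominated.
S6: not dominated.
S7: dominated by S1 (mass 69≤1763, cost 106≤326, torque 23.5≥6.4, efficiency 81≥51).
S8: dominated by S1 (mass 69≤1830, cost 106≤360, torque 23.5≥7.9, efficiency 81≥80).
S9: not dominated (best torque).
S10: dominated by S1 (mass 69≤1293, cost 106≤236, torque 23.5≥5.3, efficiency 81≥55).
S11: dominated by S5 (mass 954≤1690, cost 515≤537, torque 14.6≥9.0, efficiency 85≥83).

S1, S2, S5, S6, S9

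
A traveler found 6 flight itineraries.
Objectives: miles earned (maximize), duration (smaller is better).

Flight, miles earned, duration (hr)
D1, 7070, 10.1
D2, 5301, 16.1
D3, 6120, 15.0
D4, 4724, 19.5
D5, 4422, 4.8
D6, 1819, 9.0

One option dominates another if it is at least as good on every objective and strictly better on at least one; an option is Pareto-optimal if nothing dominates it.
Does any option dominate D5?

D1: worse on duration (10.1 vs 4.8).
D2: worse on duration (16.1 vs 4.8).
D3: worse on duration (15.0 vs 4.8).
D4: worse on duration (19.5 vs 4.8).
D6: worse on miles earned (1819 vs 4422).
No option is at least as good as D5 on every objective and strictly better on one.

No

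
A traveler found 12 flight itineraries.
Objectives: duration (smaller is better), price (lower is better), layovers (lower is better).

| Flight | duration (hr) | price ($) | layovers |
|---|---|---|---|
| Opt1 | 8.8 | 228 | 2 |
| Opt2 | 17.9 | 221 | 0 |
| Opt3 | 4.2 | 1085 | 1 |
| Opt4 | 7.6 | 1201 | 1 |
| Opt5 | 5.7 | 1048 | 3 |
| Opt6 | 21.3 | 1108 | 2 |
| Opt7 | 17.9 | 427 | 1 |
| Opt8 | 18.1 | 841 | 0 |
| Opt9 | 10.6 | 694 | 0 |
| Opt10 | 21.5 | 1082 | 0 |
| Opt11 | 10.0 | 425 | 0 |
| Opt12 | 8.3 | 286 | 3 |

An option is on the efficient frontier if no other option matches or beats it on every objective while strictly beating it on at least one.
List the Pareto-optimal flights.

Opt1: not dominated.
Opt2: not dominated (best price).
Opt3: not dominated (best duration).
Opt4: dominated by Opt3 (duration 4.2≤7.6, price 1085≤1201, layovers 1≤1).
Opt5: not dominated.
Opt6: dominated by Opt1 (duration 8.8≤21.3, price 228≤1108, layovers 2≤2).
Opt7: dominated by Opt2 (duration 17.9≤17.9, price 221≤427, layovers 0≤1).
Opt8: dominated by Opt2 (duration 17.9≤18.1, price 221≤841, layovers 0≤0).
Opt9: dominated by Opt11 (duration 10.0≤10.6, price 425≤694, layovers 0≤0).
Opt10: dominated by Opt2 (duration 17.9≤21.5, price 221≤1082, layovers 0≤0).
Opt11: not dominated.
Opt12: not dominated.

Opt1, Opt2, Opt3, Opt5, Opt11, Opt12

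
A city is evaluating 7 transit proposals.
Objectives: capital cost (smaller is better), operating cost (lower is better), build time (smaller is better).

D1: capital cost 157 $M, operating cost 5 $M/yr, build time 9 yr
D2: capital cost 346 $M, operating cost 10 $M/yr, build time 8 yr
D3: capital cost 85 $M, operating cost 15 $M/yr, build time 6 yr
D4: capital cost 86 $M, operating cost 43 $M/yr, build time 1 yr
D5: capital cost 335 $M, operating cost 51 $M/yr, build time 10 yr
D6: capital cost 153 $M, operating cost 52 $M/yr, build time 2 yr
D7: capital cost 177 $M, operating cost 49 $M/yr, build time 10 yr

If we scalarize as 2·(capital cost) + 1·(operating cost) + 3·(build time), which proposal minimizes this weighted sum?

D1: 2·157 + 1·5 + 3·9 = 346
D2: 2·346 + 1·10 + 3·8 = 726
D3: 2·85 + 1·15 + 3·6 = 203
D4: 2·86 + 1·43 + 3·1 = 218
D5: 2·335 + 1·51 + 3·10 = 751
D6: 2·153 + 1·52 + 3·2 = 364
D7: 2·177 + 1·49 + 3·10 = 433
Lowest: D3 at 203.

D3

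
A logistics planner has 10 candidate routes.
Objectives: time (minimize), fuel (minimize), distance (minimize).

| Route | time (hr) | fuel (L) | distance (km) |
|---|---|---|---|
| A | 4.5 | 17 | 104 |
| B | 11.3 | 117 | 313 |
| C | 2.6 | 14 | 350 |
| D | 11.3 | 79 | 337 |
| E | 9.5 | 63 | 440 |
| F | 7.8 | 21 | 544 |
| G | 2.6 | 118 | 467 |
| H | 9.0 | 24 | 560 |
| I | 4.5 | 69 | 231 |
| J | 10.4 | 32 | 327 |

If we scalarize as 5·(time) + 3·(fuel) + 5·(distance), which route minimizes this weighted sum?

A: 5·4.5 + 3·17 + 5·104 = 593.5
B: 5·11.3 + 3·117 + 5·313 = 1972.5
C: 5·2.6 + 3·14 + 5·350 = 1805.0
D: 5·11.3 + 3·79 + 5·337 = 1978.5
E: 5·9.5 + 3·63 + 5·440 = 2436.5
F: 5·7.8 + 3·21 + 5·544 = 2822.0
G: 5·2.6 + 3·118 + 5·467 = 2702.0
H: 5·9.0 + 3·24 + 5·560 = 2917.0
I: 5·4.5 + 3·69 + 5·231 = 1384.5
J: 5·10.4 + 3·32 + 5·327 = 1783.0
Lowest: A at 593.5.

A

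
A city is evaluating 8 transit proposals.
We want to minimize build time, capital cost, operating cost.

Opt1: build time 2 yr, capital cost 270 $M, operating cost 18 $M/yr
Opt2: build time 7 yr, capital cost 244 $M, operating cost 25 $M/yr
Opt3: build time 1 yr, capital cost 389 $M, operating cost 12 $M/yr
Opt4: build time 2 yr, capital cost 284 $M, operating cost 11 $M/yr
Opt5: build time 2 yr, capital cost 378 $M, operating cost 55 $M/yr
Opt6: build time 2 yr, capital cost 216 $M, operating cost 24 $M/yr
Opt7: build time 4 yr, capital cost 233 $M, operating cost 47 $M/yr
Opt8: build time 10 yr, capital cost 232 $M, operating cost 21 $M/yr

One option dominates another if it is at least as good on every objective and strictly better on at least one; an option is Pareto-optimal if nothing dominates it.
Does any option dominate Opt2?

Opt6 vs Opt2: build time 2≤7, capital cost 216≤244, operating cost 24≤25 — Opt6 is at least as good on every objective and strictly better on at least one, so Opt6 dominates Opt2.

Yes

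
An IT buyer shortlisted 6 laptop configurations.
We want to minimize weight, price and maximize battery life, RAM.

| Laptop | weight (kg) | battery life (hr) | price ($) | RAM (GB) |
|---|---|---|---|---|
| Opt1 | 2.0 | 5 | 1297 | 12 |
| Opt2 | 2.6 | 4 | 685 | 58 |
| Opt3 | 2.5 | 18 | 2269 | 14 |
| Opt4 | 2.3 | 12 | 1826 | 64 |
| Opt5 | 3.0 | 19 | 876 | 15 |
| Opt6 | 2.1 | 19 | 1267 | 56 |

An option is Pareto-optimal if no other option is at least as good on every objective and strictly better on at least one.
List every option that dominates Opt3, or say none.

Opt6

Opt6: weight 2.1≤2.5, battery life 19≥18, price 1267≤2269, RAM 56≥14 — dominates Opt3.
Others (Opt1, Opt2, Opt4, Opt5) are each worse than Opt3 on at least one objective.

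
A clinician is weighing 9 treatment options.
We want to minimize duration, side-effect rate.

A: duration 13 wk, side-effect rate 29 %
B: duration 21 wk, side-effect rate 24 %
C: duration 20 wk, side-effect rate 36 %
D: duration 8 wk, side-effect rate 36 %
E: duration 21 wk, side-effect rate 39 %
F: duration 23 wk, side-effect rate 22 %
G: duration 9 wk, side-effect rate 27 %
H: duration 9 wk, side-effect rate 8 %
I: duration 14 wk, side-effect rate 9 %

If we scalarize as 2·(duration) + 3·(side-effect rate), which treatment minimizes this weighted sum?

A: 2·13 + 3·29 = 113
B: 2·21 + 3·24 = 114
C: 2·20 + 3·36 = 148
D: 2·8 + 3·36 = 124
E: 2·21 + 3·39 = 159
F: 2·23 + 3·22 = 112
G: 2·9 + 3·27 = 99
H: 2·9 + 3·8 = 42
I: 2·14 + 3·9 = 55
Lowest: H at 42.

H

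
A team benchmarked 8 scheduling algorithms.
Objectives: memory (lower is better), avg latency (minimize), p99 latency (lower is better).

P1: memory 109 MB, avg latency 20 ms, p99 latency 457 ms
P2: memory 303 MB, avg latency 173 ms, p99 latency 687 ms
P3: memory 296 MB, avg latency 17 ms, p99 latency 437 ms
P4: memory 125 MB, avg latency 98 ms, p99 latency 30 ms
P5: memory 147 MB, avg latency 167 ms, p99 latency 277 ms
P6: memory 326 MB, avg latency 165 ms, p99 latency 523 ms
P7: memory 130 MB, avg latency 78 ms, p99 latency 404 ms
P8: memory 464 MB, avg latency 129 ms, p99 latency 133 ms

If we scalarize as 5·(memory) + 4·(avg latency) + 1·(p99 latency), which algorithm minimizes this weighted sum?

P4

P1: 5·109 + 4·20 + 1·457 = 1082
P2: 5·303 + 4·173 + 1·687 = 2894
P3: 5·296 + 4·17 + 1·437 = 1985
P4: 5·125 + 4·98 + 1·30 = 1047
P5: 5·147 + 4·167 + 1·277 = 1680
P6: 5·326 + 4·165 + 1·523 = 2813
P7: 5·130 + 4·78 + 1·404 = 1366
P8: 5·464 + 4·129 + 1·133 = 2969
Lowest: P4 at 1047.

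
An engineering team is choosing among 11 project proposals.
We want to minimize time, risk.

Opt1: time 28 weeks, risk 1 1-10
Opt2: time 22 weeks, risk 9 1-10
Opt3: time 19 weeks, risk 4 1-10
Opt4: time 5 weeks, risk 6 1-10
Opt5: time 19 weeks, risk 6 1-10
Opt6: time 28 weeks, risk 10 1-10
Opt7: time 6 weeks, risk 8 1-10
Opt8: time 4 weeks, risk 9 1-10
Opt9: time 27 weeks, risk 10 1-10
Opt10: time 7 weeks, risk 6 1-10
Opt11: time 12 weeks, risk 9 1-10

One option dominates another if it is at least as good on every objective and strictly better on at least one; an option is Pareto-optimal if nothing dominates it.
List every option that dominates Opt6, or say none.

Opt1, Opt2, Opt3, Opt4, Opt5, Opt7, Opt8, Opt9, Opt10, Opt11

Opt1: time 28≤28, risk 1≤10 — dominates Opt6.
Opt2: time 22≤28, risk 9≤10 — dominates Opt6.
Opt3: time 19≤28, risk 4≤10 — dominates Opt6.
Opt4: time 5≤28, risk 6≤10 — dominates Opt6.
Opt5: time 19≤28, risk 6≤10 — dominates Opt6.
Opt7: time 6≤28, risk 8≤10 — dominates Opt6.
Opt8: time 4≤28, risk 9≤10 — dominates Opt6.
Opt9: time 27≤28, risk 10≤10 — dominates Opt6.
Opt10: time 7≤28, risk 6≤10 — dominates Opt6.
Opt11: time 12≤28, risk 9≤10 — dominates Opt6.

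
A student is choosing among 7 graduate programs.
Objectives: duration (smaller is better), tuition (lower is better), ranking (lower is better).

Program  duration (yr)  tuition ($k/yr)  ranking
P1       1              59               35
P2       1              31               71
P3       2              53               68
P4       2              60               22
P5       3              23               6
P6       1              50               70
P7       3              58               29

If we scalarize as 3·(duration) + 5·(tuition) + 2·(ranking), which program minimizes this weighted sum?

P5

P1: 3·1 + 5·59 + 2·35 = 368
P2: 3·1 + 5·31 + 2·71 = 300
P3: 3·2 + 5·53 + 2·68 = 407
P4: 3·2 + 5·60 + 2·22 = 350
P5: 3·3 + 5·23 + 2·6 = 136
P6: 3·1 + 5·50 + 2·70 = 393
P7: 3·3 + 5·58 + 2·29 = 357
Lowest: P5 at 136.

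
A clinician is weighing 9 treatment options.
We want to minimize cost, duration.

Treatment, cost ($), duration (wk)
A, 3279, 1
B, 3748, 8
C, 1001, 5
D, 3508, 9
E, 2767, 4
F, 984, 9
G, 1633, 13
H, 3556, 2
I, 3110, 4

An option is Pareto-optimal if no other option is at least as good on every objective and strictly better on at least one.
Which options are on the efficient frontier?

A: not dominated (best duration).
B: dominated by A (cost 3279≤3748, duration 1≤8).
C: not dominated.
D: dominated by A (cost 3279≤3508, duration 1≤9).
E: not dominated.
F: not dominated (best cost).
G: dominated by C (cost 1001≤1633, duration 5≤13).
H: dominated by A (cost 3279≤3556, duration 1≤2).
I: dominated by E (cost 2767≤3110, duration 4≤4).

A, C, E, F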